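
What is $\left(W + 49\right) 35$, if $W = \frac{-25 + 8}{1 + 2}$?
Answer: $\frac{4550}{3} \approx 1516.7$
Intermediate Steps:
$W = - \frac{17}{3} \approx -5.6667$
$\left(W + 49\right) 35 = \left(- \frac{17}{3} + 49\right) 35 = \frac{130}{3} \cdot 35 = \frac{4550}{3}$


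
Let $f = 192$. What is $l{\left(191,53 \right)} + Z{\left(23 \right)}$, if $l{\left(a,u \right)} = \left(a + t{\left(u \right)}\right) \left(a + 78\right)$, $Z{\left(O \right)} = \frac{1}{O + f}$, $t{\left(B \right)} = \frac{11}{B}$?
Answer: $\frac{586099943}{11395} \approx 51435.0$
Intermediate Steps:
$Z{\left(O \right)} = \frac{1}{192 + O}$ ($Z{\left(O \right)} = \frac{1}{O + 192} = \frac{1}{192 + O}$)
$l{\left(a,u \right)} = \left(78 + a\right) \left(a + \frac{11}{u}\right)$ ($l{\left(a,u \right)} = \left(a + \frac{11}{u}\right) \left(a + 78\right) = \left(a + \frac{11}{u}\right) \left(78 + a\right) = \left(78 + a\right) \left(a + \frac{11}{u}\right)$)
$l{\left(191,53 \right)} + Z{\left(23 \right)} = \frac{858 + 11 \cdot 191 + 191 \cdot 53 \left(78 + 191\right)}{53} + \frac{1}{192 + 23} = \frac{858 + 2101 + 191 \cdot 53 \cdot 269}{53} + \frac{1}{215} = \frac{858 + 2101 + 2723087}{53} + \frac{1}{215} = \frac{1}{53} \cdot 2726046 + \frac{1}{215} = \frac{2726046}{53} + \frac{1}{215} = \frac{586099943}{11395}$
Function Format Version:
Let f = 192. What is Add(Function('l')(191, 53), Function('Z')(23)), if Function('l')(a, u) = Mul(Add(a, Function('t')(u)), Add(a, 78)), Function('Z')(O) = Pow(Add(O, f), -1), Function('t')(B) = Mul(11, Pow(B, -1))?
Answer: Rational(586099943, 11395) ≈ 51435.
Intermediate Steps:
Function('Z')(O) = Pow(Add(192, O), -1) (Function('Z')(O) = Pow(Add(O, 192), -1) = Pow(Add(192, O), -1))
Function('l')(a, u) = Mul(Add(78, a), Add(a, Mul(11, Pow(u, -1)))) (Function('l')(a, u) = Mul(Add(a, Mul(11, Pow(u, -1))), Add(a, 78)) = Mul(Add(a, Mul(11, Pow(u, -1))), Add(78, a)) = Mul(Add(78, a), Add(a, Mul(11, Pow(u, -1)))))
Add(Function('l')(191, 53), Function('Z')(23)) = Add(Mul(Pow(53, -1), Add(858, Mul(11, 191), Mul(191, 53, Add(78, 191)))), Pow(Add(192, 23), -1)) = Add(Mul(Rational(1, 53), Add(858, 2101, Mul(191, 53, 269))), Pow(215, -1)) = Add(Mul(Rational(1, 53), Add(858, 2101, 2723087)), Rational(1, 215)) = Add(Mul(Rational(1, 53), 2726046), Rational(1, 215)) = Add(Rational(2726046, 53), Rational(1, 215)) = Rational(586099943, 11395)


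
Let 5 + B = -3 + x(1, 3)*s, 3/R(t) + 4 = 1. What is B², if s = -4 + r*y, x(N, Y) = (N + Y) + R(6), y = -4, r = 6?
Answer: 8464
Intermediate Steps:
R(t) = -1 (R(t) = 3/(-4 + 1) = 3/(-3) = 3*(-⅓) = -1)
x(N, Y) = -1 + N + Y (x(N, Y) = (N + Y) - 1 = -1 + N + Y)
s = -28 (s = -4 + 6*(-4) = -4 - 24 = -28)
B = -92 (B = -5 + (-3 + (-1 + 1 + 3)*(-28)) = -5 + (-3 + 3*(-28)) = -5 + (-3 - 84) = -5 - 87 = -92)
B² = (-92)² = 8464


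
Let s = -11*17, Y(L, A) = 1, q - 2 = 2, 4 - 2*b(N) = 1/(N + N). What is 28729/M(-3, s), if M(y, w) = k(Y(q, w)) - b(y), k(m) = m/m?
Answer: -344748/13 ≈ -26519.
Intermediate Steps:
b(N) = 2 - 1/(4*N) (b(N) = 2 - 1/(2*(N + N)) = 2 - 1/(2*N)/2 = 2 - 1/(4*N))
q = 4 (q = 2 + 2 = 4)
s = -187
k(m) = 1
M(y, w) = -1 + 1/(4*y) (M(y, w) = 1 - (2 - 1/(4*y)) = 1 + (-2 + 1/(4*y)) = -1 + 1/(4*y))
28729/M(-3, s) = 28729/(((¼ - 1*(-3))/(-3))) = 28729/((-(¼ + 3)/3)) = 28729/((-⅓*13/4)) = 28729/(-13/12) = 28729*(-12/13) = -344748/13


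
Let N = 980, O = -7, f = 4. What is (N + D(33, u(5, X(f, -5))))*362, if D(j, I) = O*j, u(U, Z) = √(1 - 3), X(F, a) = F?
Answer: 271138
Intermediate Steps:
u(U, Z) = I*√2 (u(U, Z) = √(-2) = I*√2)
D(j, I) = -7*j
(N + D(33, u(5, X(f, -5))))*362 = (980 - 7*33)*362 = (980 - 231)*362 = 749*362 = 271138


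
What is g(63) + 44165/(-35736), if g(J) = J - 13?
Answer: 1742635/35736 ≈ 48.764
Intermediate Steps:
g(J) = -13 + J
g(63) + 44165/(-35736) = (-13 + 63) + 44165/(-35736) = 50 + 44165*(-1/35736) = 50 - 44165/35736 = 1742635/35736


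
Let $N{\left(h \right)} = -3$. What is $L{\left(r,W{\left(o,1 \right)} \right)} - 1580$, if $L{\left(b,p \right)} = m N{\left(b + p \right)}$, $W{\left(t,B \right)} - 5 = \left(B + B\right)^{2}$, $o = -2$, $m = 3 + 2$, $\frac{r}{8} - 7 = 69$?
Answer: $-1595$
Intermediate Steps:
$r = 608$ ($r = 56 + 8 \cdot 69 = 56 + 552 = 608$)
$m = 5$
$W{\left(t,B \right)} = 5 + 4 B^{2}$ ($W{\left(t,B \right)} = 5 + \left(B + B\right)^{2} = 5 + \left(2 B\right)^{2} = 5 + 4 B^{2}$)
$L{\left(b,p \right)} = -15$ ($L{\left(b,p \right)} = 5 \left(-3\right) = -15$)
$L{\left(r,W{\left(o,1 \right)} \right)} - 1580 = -15 - 1580 = -1595$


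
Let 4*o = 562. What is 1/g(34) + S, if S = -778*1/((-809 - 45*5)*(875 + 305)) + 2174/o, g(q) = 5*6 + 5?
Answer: 3720567339/239997604 ≈ 15.503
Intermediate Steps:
o = 281/2 (o = (¼)*562 = 281/2 ≈ 140.50)
g(q) = 35 (g(q) = 30 + 5 = 35)
S = 2652650189/171426860 (S = -778*1/((-809 - 45*5)*(875 + 305)) + 2174/(281/2) = -778*1/(1180*(-809 - 225)) + 2174*(2/281) = -778/(1180*(-1034)) + 4348/281 = -778/(-1220120) + 4348/281 = -778*(-1/1220120) + 4348/281 = 389/610060 + 4348/281 = 2652650189/171426860 ≈ 15.474)
1/g(34) + S = 1/35 + 2652650189/171426860 = 3720567339/239997604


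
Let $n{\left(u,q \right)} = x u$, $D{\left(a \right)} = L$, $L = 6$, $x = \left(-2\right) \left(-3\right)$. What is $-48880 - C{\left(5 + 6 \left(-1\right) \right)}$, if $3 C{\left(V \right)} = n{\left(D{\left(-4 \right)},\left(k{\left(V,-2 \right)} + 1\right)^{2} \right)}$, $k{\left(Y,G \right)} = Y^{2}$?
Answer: $-48892$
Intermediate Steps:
$x = 6$
$D{\left(a \right)} = 6$
$n{\left(u,q \right)} = 6 u$
$C{\left(V \right)} = 12$ ($C{\left(V \right)} = \frac{6 \cdot 6}{3} = \frac{1}{3} \cdot 36 = 12$)
$-48880 - C{\left(5 + 6 \left(-1\right) \right)} = -48880 - 12 = -48892$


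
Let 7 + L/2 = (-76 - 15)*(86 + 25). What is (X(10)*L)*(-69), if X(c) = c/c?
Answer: 1394904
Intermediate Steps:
X(c) = 1
L = -20216 (L = -14 + 2*((-76 - 15)*(86 + 25)) = -14 + 2*(-91*111) = -14 + 2*(-10101) = -14 - 20202 = -20216)
(X(10)*L)*(-69) = (1*(-20216))*(-69) = -20216*(-69) = 1394904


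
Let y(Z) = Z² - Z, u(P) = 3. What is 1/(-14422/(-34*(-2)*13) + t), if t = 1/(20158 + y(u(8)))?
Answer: -4456244/72701081 ≈ -0.061295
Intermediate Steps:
t = 1/20164 (t = 1/(20158 + 3*(-1 + 3)) = 1/(20158 + 3*2) = 1/(20158 + 6) = 1/20164 ≈ 4.9593e-5)
1/(-14422/(-34*(-2)*13) + t) = 1/(-14422/(-34*(-2)*13) + 1/20164) = 1/(-14422/(68*13) + 1/20164) = 1/(-14422/884 + 1/20164) = 1/(-14422*1/884 + 1/20164) = 1/(-7211/442 + 1/20164) = 1/(-72701081/4456244) = -4456244/72701081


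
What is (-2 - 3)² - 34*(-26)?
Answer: 909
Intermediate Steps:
(-2 - 3)² - 34*(-26) = (-5)² + 884 = 25 + 884 = 909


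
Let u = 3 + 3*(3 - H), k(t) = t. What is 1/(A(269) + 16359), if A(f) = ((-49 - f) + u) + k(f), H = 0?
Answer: 1/16322 ≈ 6.1267e-5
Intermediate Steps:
u = 12 (u = 3 + 3*(3 - 1*0) = 3 + 3*(3 + 0) = 3 + 3*3 = 3 + 9 = 12)
A(f) = -37 (A(f) = ((-49 - f) + 12) + f = (-37 - f) + f = -37)
1/(A(269) + 16359) = 1/(-37 + 16359) = 1/16322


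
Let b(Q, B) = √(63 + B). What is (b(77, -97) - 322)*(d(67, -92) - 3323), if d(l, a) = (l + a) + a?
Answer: 1107680 - 3440*I*√34 ≈ 1.1077e+6 - 20058.0*I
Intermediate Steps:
d(l, a) = l + 2*a (d(l, a) = (a + l) + a = l + 2*a)
(b(77, -97) - 322)*(d(67, -92) - 3323) = (√(63 - 97) - 322)*((67 + 2*(-92)) - 3323) = (√(-34) - 322)*((67 - 184) - 3323) = (I*√34 - 322)*(-117 - 3323) = (-322 + I*√34)*(-3440) = 1107680 - 3440*I*√34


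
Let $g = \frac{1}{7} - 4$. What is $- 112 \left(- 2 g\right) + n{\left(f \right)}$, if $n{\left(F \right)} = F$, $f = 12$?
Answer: $-852$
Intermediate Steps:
$g = - \frac{27}{7}$ ($g = \frac{1}{7} - 4 = - \frac{27}{7} \approx -3.8571$)
$- 112 \left(- 2 g\right) + n{\left(f \right)} = - 112 \left(\left(-2\right) \left(- \frac{27}{7}\right)\right) + 12 = \left(-112\right) \frac{54}{7} + 12 = -864 + 12 = -852$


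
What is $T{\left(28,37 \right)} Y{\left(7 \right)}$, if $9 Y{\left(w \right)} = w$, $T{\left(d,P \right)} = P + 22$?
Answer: $\frac{413}{9} \approx 45.889$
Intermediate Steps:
$T{\left(d,P \right)} = 22 + P$
$Y{\left(w \right)} = \frac{w}{9}$
$T{\left(28,37 \right)} Y{\left(7 \right)} = \left(22 + 37\right) \frac{1}{9} \cdot 7 = 59 \cdot \frac{7}{9} = \frac{413}{9}$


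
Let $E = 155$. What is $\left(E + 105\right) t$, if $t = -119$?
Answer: $-30940$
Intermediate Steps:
$\left(E + 105\right) t = \left(155 + 105\right) \left(-119\right) = 260 \left(-119\right) = -30940$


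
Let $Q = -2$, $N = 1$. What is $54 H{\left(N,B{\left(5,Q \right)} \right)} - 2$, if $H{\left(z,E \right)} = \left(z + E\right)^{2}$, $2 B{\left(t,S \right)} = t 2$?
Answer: $1942$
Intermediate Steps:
$B{\left(t,S \right)} = t$ ($B{\left(t,S \right)} = \frac{t 2}{2} = \frac{2 t}{2} = t$)
$H{\left(z,E \right)} = \left(E + z\right)^{2}$
$54 H{\left(N,B{\left(5,Q \right)} \right)} - 2 = 54 \left(5 + 1\right)^{2} - 2 = 54 \cdot 6^{2} - 2 = 54 \cdot 36 - 2 = 1944 - 2 = 1942$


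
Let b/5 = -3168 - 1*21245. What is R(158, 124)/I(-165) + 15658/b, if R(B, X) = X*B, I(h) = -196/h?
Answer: 98648503808/5981185 ≈ 16493.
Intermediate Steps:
b = -122065 (b = 5*(-3168 - 1*21245) = 5*(-3168 - 21245) = 5*(-24413) = -122065)
R(B, X) = B*X
R(158, 124)/I(-165) + 15658/b = (158*124)/((-196/(-165))) + 15658/(-122065) = 19592/((-196*(-1/165))) + 15658*(-1/122065) = 19592/(196/165) - 15658/122065 = 19592*(165/196) - 15658/122065 = 808170/49 - 15658/122065 = 98648503808/5981185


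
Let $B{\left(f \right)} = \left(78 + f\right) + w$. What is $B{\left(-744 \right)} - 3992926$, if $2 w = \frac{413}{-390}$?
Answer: $- \frac{3115002173}{780} \approx -3.9936 \cdot 10^{6}$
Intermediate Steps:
$w = - \frac{413}{780}$ ($w = \frac{413 \frac{1}{-390}}{2} = \frac{413 \left(- \frac{1}{390}\right)}{2} = \frac{1}{2} \left(- \frac{413}{390}\right) = - \frac{413}{780} \approx -0.52949$)
$B{\left(f \right)} = \frac{60427}{780} + f$ ($B{\left(f \right)} = \left(78 + f\right) - \frac{413}{780} = \frac{60427}{780} + f$)
$B{\left(-744 \right)} - 3992926 = \left(\frac{60427}{780} - 744\right) - 3992926 = - \frac{519893}{780} - 3992926 = - \frac{3115002173}{780}$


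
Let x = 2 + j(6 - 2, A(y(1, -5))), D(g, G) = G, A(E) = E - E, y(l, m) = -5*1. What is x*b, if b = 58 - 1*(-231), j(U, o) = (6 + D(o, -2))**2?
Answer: 5202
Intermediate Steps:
y(l, m) = -5
A(E) = 0
j(U, o) = 16 (j(U, o) = (6 - 2)**2 = 4**2 = 16)
b = 289 (b = 58 + 231 = 289)
x = 18 (x = 2 + 16 = 18)
x*b = 18*289 = 5202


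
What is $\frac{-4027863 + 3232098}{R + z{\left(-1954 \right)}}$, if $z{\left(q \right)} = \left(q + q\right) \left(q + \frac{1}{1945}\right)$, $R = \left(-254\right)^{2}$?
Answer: $- \frac{1547762925}{14977950952} \approx -0.10334$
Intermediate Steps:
$R = 64516$
$z{\left(q \right)} = 2 q \left(\frac{1}{1945} + q\right)$ ($z{\left(q \right)} = 2 q \left(q + \frac{1}{1945}\right) = 2 q \left(\frac{1}{1945} + q\right)$)
$\frac{-4027863 + 3232098}{R + z{\left(-1954 \right)}} = \frac{-4027863 + 3232098}{64516 + \frac{2}{1945} \left(-1954\right) \left(1 + 1945 \left(-1954\right)\right)} = - \frac{795765}{64516 + \frac{2}{1945} \left(-1954\right) \left(1 - 3800530\right)} = - \frac{795765}{64516 + \frac{2}{1945} \left(-1954\right) \left(-3800529\right)} = - \frac{795765}{64516 + \frac{14852467332}{1945}} = - \frac{795765}{\frac{14977950952}{1945}} = \left(-795765\right) \frac{1945}{14977950952} = - \frac{1547762925}{14977950952}$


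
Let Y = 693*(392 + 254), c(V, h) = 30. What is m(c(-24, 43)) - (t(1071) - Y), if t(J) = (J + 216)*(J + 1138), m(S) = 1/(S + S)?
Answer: -143718299/60 ≈ -2.3953e+6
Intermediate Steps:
m(S) = 1/(2*S)
Y = 447678 (Y = 693*646 = 447678)
t(J) = (216 + J)*(1138 + J)
m(c(-24, 43)) - (t(1071) - Y) = (1/2)/30 - ((245808 + 1071**2 + 1354*1071) - 1*447678) = (1/2)*(1/30) - ((245808 + 1147041 + 1450134) - 447678) = 1/60 - (2842983 - 447678) = 1/60 - 1*2395305 = 1/60 - 2395305 = -143718299/60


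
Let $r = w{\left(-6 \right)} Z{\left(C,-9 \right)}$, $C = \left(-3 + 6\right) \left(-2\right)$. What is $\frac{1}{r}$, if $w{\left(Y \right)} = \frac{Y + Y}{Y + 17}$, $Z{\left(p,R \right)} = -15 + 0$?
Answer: $\frac{11}{180} \approx 0.061111$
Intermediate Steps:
$C = -6$ ($C = 3 \left(-2\right) = -6$)
$Z{\left(p,R \right)} = -15$
$w{\left(Y \right)} = \frac{2 Y}{17 + Y}$
$r = \frac{180}{11}$ ($r = 2 \left(-6\right) \frac{1}{17 - 6} \left(-15\right) = 2 \left(-6\right) \frac{1}{11} \left(-15\right) = \left(- \frac{12}{11}\right) \left(-15\right) = \frac{180}{11} \approx 16.364$)
$\frac{1}{r} = \frac{1}{\frac{180}{11}} = \frac{11}{180}$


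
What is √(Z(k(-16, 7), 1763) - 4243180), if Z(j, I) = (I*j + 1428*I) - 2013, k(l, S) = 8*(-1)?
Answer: I*√1741733 ≈ 1319.7*I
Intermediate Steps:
k(l, S) = -8
Z(j, I) = -2013 + 1428*I + I*j (Z(j, I) = (1428*I + I*j) - 2013 = -2013 + 1428*I + I*j)
√(Z(k(-16, 7), 1763) - 4243180) = √((-2013 + 1428*1763 + 1763*(-8)) - 4243180) = √((-2013 + 2517564 - 14104) - 4243180) = √(2501447 - 4243180) = √(-1741733) = I*√1741733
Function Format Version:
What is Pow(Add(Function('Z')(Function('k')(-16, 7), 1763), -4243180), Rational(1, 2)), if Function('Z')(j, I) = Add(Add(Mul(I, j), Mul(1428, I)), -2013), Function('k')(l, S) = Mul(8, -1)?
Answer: Mul(I, Pow(1741733, Rational(1, 2))) ≈ Mul(1319.7, I)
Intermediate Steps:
Function('k')(l, S) = -8
Function('Z')(j, I) = Add(-2013, Mul(1428, I), Mul(I, j)) (Function('Z')(j, I) = Add(Add(Mul(1428, I), Mul(I, j)), -2013) = Add(-2013, Mul(1428, I), Mul(I, j)))
Pow(Add(Function('Z')(Function('k')(-16, 7), 1763), -4243180), Rational(1, 2)) = Pow(Add(Add(-2013, Mul(1428, 1763), Mul(1763, -8)), -4243180), Rational(1, 2)) = Pow(Add(Add(-2013, 2517564, -14104), -4243180), Rational(1, 2)) = Pow(Add(2501447, -4243180), Rational(1, 2)) = Pow(-1741733, Rational(1, 2)) = Mul(I, Pow(1741733, Rational(1, 2)))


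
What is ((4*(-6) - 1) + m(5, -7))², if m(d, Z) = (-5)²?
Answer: 0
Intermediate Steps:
m(d, Z) = 25
((4*(-6) - 1) + m(5, -7))² = ((4*(-6) - 1) + 25)² = ((-24 - 1) + 25)² = (-25 + 25)² = 0² = 0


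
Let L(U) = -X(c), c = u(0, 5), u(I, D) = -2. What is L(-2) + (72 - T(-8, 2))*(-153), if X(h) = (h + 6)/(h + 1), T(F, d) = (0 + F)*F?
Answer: -1220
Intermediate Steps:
c = -2
T(F, d) = F² (T(F, d) = F*F = F²)
X(h) = (6 + h)/(1 + h)
L(U) = 4 (L(U) = -(6 - 2)/(1 - 2) = -4/(-1) = -(-1)*4 = -1*(-4) = 4)
L(-2) + (72 - T(-8, 2))*(-153) = 4 + (72 - 1*(-8)²)*(-153) = 4 + (72 - 1*64)*(-153) = 4 + (72 - 64)*(-153) = 4 + 8*(-153) = 4 - 1224 = -1220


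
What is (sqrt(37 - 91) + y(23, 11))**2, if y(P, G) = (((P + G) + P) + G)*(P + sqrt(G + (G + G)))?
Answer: (1564 + 68*sqrt(33) + 3*I*sqrt(6))**2 ≈ 3.8205e+6 + 2.873e+4*I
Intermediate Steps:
y(P, G) = (P + sqrt(3)*sqrt(G))*(2*G + 2*P) (y(P, G) = (((G + P) + P) + G)*(P + sqrt(G + 2*G)) = ((G + 2*P) + G)*(P + sqrt(3*G)) = (2*G + 2*P)*(P + sqrt(3)*sqrt(G)) = (P + sqrt(3)*sqrt(G))*(2*G + 2*P))
(sqrt(37 - 91) + y(23, 11))**2 = (sqrt(37 - 91) + (2*23**2 + 2*11*23 + 2*sqrt(3)*11**(3/2) + 2*23*sqrt(3)*sqrt(11)))**2 = (sqrt(-54) + (2*529 + 506 + 2*sqrt(3)*(11*sqrt(11)) + 46*sqrt(33)))**2 = (3*I*sqrt(6) + (1058 + 506 + 22*sqrt(33) + 46*sqrt(33)))**2 = (3*I*sqrt(6) + (1564 + 68*sqrt(33)))**2 = (1564 + 68*sqrt(33) + 3*I*sqrt(6))**2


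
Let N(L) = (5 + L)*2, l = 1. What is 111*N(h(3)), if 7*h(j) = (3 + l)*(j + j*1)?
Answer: 13098/7 ≈ 1871.1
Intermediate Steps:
h(j) = 8*j/7 (h(j) = ((3 + 1)*(j + j*1))/7 = (4*(j + j))/7 = (4*(2*j))/7 = (8*j)/7 = 8*j/7)
N(L) = 10 + 2*L
111*N(h(3)) = 111*(10 + 2*((8/7)*3)) = 111*(10 + 2*(24/7)) = 111*(10 + 48/7) = 111*(118/7) = 13098/7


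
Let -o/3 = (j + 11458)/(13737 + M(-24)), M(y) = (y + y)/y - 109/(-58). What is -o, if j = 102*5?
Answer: 694144/265657 ≈ 2.6129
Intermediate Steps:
M(y) = 225/58 (M(y) = (2*y)/y - 109*(-1/58) = 2 + 109/58 = 225/58)
j = 510
o = -694144/265657 (o = -3*(510 + 11458)/(13737 + 225/58) = -35904/796971/58 = -35904*58/796971 = -3*694144/796971 = -694144/265657 ≈ -2.6129)
-o = -1*(-694144/265657) = 694144/265657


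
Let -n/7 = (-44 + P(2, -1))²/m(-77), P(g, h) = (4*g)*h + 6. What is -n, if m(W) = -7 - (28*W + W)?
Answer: 1058/159 ≈ 6.6541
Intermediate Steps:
P(g, h) = 6 + 4*g*h (P(g, h) = 4*g*h + 6 = 6 + 4*g*h)
m(W) = -7 - 29*W
n = -1058/159 (n = -7*(-44 + (6 + 4*2*(-1)))²/(-7 - 29*(-77)) = -7*(-44 + (6 - 8))²/(-7 + 2233) = -7*(-44 - 2)²/2226 = -7*(-46)²/2226 = -14812/2226 = -7*1058/1113 = -1058/159 ≈ -6.6541)
-n = -1*(-1058/159) = 1058/159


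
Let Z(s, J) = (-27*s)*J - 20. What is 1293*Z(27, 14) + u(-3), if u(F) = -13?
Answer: -13222231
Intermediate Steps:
Z(s, J) = -20 - 27*J*s (Z(s, J) = -27*J*s - 20 = -20 - 27*J*s)
1293*Z(27, 14) + u(-3) = 1293*(-20 - 27*14*27) - 13 = 1293*(-20 - 10206) - 13 = 1293*(-10226) - 13 = -13222218 - 13 = -13222231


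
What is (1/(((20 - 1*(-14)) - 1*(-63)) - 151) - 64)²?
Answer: 11950849/2916 ≈ 4098.4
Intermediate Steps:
(1/(((20 - 1*(-14)) - 1*(-63)) - 151) - 64)² = (1/(((20 + 14) + 63) - 151) - 64)² = (1/((34 + 63) - 151) - 64)² = (1/(97 - 151) - 64)² = (1/(-54) - 64)² = (-1/54 - 64)² = (-3457/54)² = 11950849/2916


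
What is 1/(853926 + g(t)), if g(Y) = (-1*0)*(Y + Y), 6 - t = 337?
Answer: 1/853926 ≈ 1.1711e-6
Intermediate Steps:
t = -331 (t = 6 - 1*337 = 6 - 337 = -331)
g(Y) = 0 (g(Y) = 0*(2*Y) = 0)
1/(853926 + g(t)) = 1/(853926 + 0) = 1/853926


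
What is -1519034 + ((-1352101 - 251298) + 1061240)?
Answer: -2061193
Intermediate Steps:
-1519034 + ((-1352101 - 251298) + 1061240) = -1519034 + (-1603399 + 1061240) = -1519034 - 542159 = -2061193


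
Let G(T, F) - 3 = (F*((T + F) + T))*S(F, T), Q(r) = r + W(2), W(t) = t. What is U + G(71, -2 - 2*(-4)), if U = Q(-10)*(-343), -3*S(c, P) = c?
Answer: 971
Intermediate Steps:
S(c, P) = -c/3
Q(r) = 2 + r (Q(r) = r + 2 = 2 + r)
G(T, F) = 3 - F**2*(F + 2*T)/3 (G(T, F) = 3 + (F*((T + F) + T))*(-F/3) = 3 + (F*((F + T) + T))*(-F/3) = 3 + (F*(F + 2*T))*(-F/3) = 3 - F**2*(F + 2*T)/3)
U = 2744 (U = (2 - 10)*(-343) = -8*(-343) = 2744)
U + G(71, -2 - 2*(-4)) = 2744 + (3 - (-2 - 2*(-4))**3/3 - 2/3*71*(-2 - 2*(-4))**2) = 2744 + (3 - (-2 + 8)**3/3 - 2/3*71*(-2 + 8)**2) = 2744 + (3 - 1/3*6**3 - 2/3*71*6**2) = 2744 + (3 - 1/3*216 - 2/3*71*36) = 2744 + (3 - 72 - 1704) = 2744 - 1773 = 971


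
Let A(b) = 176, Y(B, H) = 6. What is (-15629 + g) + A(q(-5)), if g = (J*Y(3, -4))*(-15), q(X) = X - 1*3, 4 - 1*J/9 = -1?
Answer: -19503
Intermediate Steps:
J = 45 (J = 36 - 9*(-1) = 36 + 9 = 45)
q(X) = -3 + X (q(X) = X - 3 = -3 + X)
g = -4050 (g = (45*6)*(-15) = 270*(-15) = -4050)
(-15629 + g) + A(q(-5)) = (-15629 - 4050) + 176 = -19679 + 176 = -19503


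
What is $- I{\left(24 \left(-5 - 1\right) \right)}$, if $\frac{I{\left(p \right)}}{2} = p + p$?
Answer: $576$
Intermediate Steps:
$I{\left(p \right)} = 4 p$ ($I{\left(p \right)} = 2 \left(p + p\right) = 2 \cdot 2 p = 4 p$)
$- I{\left(24 \left(-5 - 1\right) \right)} = - 4 \cdot 24 \left(-5 - 1\right) = - 4 \cdot 24 \left(-6\right) = - 4 \left(-144\right) = \left(-1\right) \left(-576\right) = 576$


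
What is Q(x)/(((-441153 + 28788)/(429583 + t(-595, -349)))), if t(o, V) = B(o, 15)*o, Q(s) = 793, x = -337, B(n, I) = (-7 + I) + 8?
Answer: -111036653/137455 ≈ -807.80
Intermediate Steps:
B(n, I) = 1 + I
t(o, V) = 16*o (t(o, V) = (1 + 15)*o = 16*o)
Q(x)/(((-441153 + 28788)/(429583 + t(-595, -349)))) = 793/(((-441153 + 28788)/(429583 + 16*(-595)))) = 793/((-412365/(429583 - 9520))) = 793/((-412365/420063)) = 793/((-412365*1/420063)) = 793/(-137455/140021) = 793*(-140021/137455) = -111036653/137455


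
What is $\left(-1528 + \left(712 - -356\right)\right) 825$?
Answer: $-379500$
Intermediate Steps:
$\left(-1528 + \left(712 - -356\right)\right) 825 = \left(-1528 + \left(712 + 356\right)\right) 825 = \left(-1528 + 1068\right) 825 = \left(-460\right) 825 = -379500$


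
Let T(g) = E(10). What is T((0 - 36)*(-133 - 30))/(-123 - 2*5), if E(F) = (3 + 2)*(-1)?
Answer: 5/133 ≈ 0.037594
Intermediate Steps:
E(F) = -5 (E(F) = 5*(-1) = -5)
T(g) = -5
T((0 - 36)*(-133 - 30))/(-123 - 2*5) = -5/(-123 - 2*5) = -5/(-123 - 10) = -5/(-133) = -5*(-1/133) = 5/133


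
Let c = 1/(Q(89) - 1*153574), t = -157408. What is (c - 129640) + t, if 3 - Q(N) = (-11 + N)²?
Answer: -45828648441/159655 ≈ -2.8705e+5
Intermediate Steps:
Q(N) = 3 - (-11 + N)²
c = -1/159655 (c = 1/((3 - (-11 + 89)²) - 1*153574) = 1/((3 - 1*78²) - 153574) = 1/((3 - 1*6084) - 153574) = 1/((3 - 6084) - 153574) = 1/(-6081 - 153574) = 1/(-159655) = -1/159655 ≈ -6.2635e-6)
(c - 129640) + t = (-1/159655 - 129640) - 157408 = -20697674201/159655 - 157408 = -45828648441/159655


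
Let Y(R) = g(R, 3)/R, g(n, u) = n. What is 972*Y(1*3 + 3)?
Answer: 972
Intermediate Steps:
Y(R) = 1 (Y(R) = R/R = 1)
972*Y(1*3 + 3) = 972*1 = 972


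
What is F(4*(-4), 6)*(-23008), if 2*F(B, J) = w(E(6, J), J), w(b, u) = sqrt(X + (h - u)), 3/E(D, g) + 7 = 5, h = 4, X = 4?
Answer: -11504*sqrt(2) ≈ -16269.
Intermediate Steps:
E(D, g) = -3/2 (E(D, g) = 3/(-7 + 5) = 3/(-2) = 3*(-1/2) = -3/2)
w(b, u) = sqrt(8 - u) (w(b, u) = sqrt(4 + (4 - u)) = sqrt(8 - u))
F(B, J) = sqrt(8 - J)/2
F(4*(-4), 6)*(-23008) = (sqrt(8 - 1*6)/2)*(-23008) = (sqrt(8 - 6)/2)*(-23008) = (sqrt(2)/2)*(-23008) = -11504*sqrt(2)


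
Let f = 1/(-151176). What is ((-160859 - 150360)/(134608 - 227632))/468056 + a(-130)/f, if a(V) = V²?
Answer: -6543550526734522493/2561202432 ≈ -2.5549e+9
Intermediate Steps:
f = -1/151176 ≈ -6.6148e-6
((-160859 - 150360)/(134608 - 227632))/468056 + a(-130)/f = ((-160859 - 150360)/(134608 - 227632))/468056 + (-130)²/(-1/151176) = -311219/(-93024)*(1/468056) + 16900*(-151176) = -311219*(-1/93024)*(1/468056) - 2554874400 = (18307/5472)*(1/468056) - 2554874400 = 18307/2561202432 - 2554874400 = -6543550526734522493/2561202432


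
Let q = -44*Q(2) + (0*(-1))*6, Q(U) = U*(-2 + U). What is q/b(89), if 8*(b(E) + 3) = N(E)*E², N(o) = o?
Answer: 0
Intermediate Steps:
q = 0 (q = -88*(-2 + 2) + (0*(-1))*6 = -88*0 + 0*6 = -44*0 + 0 = 0 + 0 = 0)
b(E) = -3 + E³/8 (b(E) = -3 + (E*E²)/8 = -3 + E³/8)
q/b(89) = 0/(-3 + (⅛)*89³) = 0/(-3 + (⅛)*704969) = 0/(-3 + 704969/8) = 0/(704945/8) = 0*(8/704945) = 0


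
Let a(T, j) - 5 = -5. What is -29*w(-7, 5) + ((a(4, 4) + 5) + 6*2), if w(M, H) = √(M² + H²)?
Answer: 17 - 29*√74 ≈ -232.47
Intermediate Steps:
a(T, j) = 0 (a(T, j) = 5 - 5 = 0)
w(M, H) = √(H² + M²)
-29*w(-7, 5) + ((a(4, 4) + 5) + 6*2) = -29*√(5² + (-7)²) + ((0 + 5) + 6*2) = -29*√(25 + 49) + (5 + 12) = -29*√74 + 17 = 17 - 29*√74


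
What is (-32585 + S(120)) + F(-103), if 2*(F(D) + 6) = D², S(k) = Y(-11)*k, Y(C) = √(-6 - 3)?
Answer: -54573/2 + 360*I ≈ -27287.0 + 360.0*I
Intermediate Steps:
Y(C) = 3*I (Y(C) = √(-9) = 3*I)
S(k) = 3*I*k (S(k) = (3*I)*k = 3*I*k)
F(D) = -6 + D²/2
(-32585 + S(120)) + F(-103) = (-32585 + 3*I*120) + (-6 + (½)*(-103)²) = (-32585 + 360*I) + (-6 + (½)*10609) = (-32585 + 360*I) + (-6 + 10609/2) = (-32585 + 360*I) + 10597/2 = -54573/2 + 360*I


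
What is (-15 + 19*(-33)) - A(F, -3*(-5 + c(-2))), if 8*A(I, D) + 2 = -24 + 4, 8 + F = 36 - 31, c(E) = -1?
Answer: -2557/4 ≈ -639.25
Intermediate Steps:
F = -3 (F = -8 + (36 - 31) = -8 + 5 = -3)
A(I, D) = -11/4 (A(I, D) = -¼ + (-24 + 4)/8 = -¼ + (⅛)*(-20) = -¼ - 5/2 = -11/4)
(-15 + 19*(-33)) - A(F, -3*(-5 + c(-2))) = (-15 + 19*(-33)) - 1*(-11/4) = (-15 - 627) + 11/4 = -642 + 11/4 = -2557/4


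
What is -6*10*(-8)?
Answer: 480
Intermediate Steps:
-6*10*(-8) = -60*(-8) = 480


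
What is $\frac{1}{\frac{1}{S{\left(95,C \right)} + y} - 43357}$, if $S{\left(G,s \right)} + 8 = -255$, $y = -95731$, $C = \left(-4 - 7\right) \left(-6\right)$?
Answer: $- \frac{95994}{4162011859} \approx -2.3064 \cdot 10^{-5}$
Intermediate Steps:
$C = 66$ ($C = \left(-11\right) \left(-6\right) = 66$)
$S{\left(G,s \right)} = -263$ ($S{\left(G,s \right)} = -8 - 255 = -263$)
$\frac{1}{\frac{1}{S{\left(95,C \right)} + y} - 43357} = \frac{1}{\frac{1}{-263 - 95731} - 43357} = \frac{1}{\frac{1}{-95994} - 43357} = \frac{1}{- \frac{1}{95994} - 43357} = \frac{1}{- \frac{4162011859}{95994}} = - \frac{95994}{4162011859}$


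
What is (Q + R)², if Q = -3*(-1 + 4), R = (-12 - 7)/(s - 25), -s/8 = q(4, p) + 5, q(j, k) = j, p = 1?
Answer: 729316/9409 ≈ 77.513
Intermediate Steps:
s = -72 (s = -8*(4 + 5) = -8*9 = -72)
R = 19/97 (R = (-12 - 7)/(-72 - 25) = -19/(-97) = -19*(-1/97) = 19/97 ≈ 0.19588)
Q = -9 (Q = -3*3 = -9)
(Q + R)² = (-9 + 19/97)² = (-854/97)² = 729316/9409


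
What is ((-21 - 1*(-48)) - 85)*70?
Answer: -4060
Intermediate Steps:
((-21 - 1*(-48)) - 85)*70 = ((-21 + 48) - 85)*70 = (27 - 85)*70 = -58*70 = -4060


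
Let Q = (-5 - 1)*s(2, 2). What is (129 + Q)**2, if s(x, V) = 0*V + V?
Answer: 13689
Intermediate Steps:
s(x, V) = V (s(x, V) = 0 + V = V)
Q = -12 (Q = (-5 - 1)*2 = -6*2 = -12)
(129 + Q)**2 = (129 - 12)**2 = 117**2 = 13689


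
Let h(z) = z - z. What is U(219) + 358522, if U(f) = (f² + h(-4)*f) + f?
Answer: 406702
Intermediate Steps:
h(z) = 0
U(f) = f + f² (U(f) = (f² + 0*f) + f = (f² + 0) + f = f² + f = f + f²)
U(219) + 358522 = 219*(1 + 219) + 358522 = 219*220 + 358522 = 48180 + 358522 = 406702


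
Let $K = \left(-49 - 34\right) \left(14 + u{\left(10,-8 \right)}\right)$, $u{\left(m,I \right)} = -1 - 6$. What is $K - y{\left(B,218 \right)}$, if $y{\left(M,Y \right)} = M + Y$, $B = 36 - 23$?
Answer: $-812$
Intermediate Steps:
$B = 13$ ($B = 36 - 23 = 13$)
$u{\left(m,I \right)} = -7$ ($u{\left(m,I \right)} = -1 - 6 = -7$)
$K = -581$ ($K = \left(-49 - 34\right) \left(14 - 7\right) = \left(-49 - 34\right) 7 = \left(-83\right) 7 = -581$)
$K - y{\left(B,218 \right)} = -581 - \left(13 + 218\right) = -581 - 231 = -812$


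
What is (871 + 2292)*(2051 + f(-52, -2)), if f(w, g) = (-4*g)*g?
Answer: 6436705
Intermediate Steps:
f(w, g) = -4*g²
(871 + 2292)*(2051 + f(-52, -2)) = (871 + 2292)*(2051 - 4*(-2)²) = 3163*(2051 - 4*4) = 3163*(2051 - 16) = 3163*2035 = 6436705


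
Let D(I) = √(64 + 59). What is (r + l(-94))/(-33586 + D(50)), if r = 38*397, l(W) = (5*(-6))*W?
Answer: -601390916/1128019273 - 17906*√123/1128019273 ≈ -0.53331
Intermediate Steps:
D(I) = √123
l(W) = -30*W
r = 15086
(r + l(-94))/(-33586 + D(50)) = (15086 - 30*(-94))/(-33586 + √123) = (15086 + 2820)/(-33586 + √123) = 17906/(-33586 + √123)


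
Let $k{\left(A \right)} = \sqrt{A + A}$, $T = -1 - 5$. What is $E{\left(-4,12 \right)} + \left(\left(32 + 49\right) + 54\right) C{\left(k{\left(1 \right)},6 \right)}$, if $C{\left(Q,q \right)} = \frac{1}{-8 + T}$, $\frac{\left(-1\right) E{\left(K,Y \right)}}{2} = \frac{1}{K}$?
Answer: $- \frac{64}{7} \approx -9.1429$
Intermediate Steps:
$T = -6$
$E{\left(K,Y \right)} = - \frac{2}{K}$
$k{\left(A \right)} = \sqrt{2} \sqrt{A}$ ($k{\left(A \right)} = \sqrt{2 A} = \sqrt{2} \sqrt{A}$)
$C{\left(Q,q \right)} = - \frac{1}{14}$ ($C{\left(Q,q \right)} = \frac{1}{-8 - 6} = \frac{1}{-14} = - \frac{1}{14}$)
$E{\left(-4,12 \right)} + \left(\left(32 + 49\right) + 54\right) C{\left(k{\left(1 \right)},6 \right)} = - \frac{2}{-4} + \left(\left(32 + 49\right) + 54\right) \left(- \frac{1}{14}\right) = \left(-2\right) \left(- \frac{1}{4}\right) + \left(81 + 54\right) \left(- \frac{1}{14}\right) = \frac{1}{2} + 135 \left(- \frac{1}{14}\right) = \frac{1}{2} - \frac{135}{14} = - \frac{64}{7}$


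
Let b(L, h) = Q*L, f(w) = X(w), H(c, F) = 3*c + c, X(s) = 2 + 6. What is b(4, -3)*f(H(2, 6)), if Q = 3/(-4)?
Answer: -24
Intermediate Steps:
X(s) = 8
H(c, F) = 4*c
Q = -¾ (Q = 3*(-¼) = -¾ ≈ -0.75000)
f(w) = 8
b(L, h) = -3*L/4
b(4, -3)*f(H(2, 6)) = -¾*4*8 = -3*8 = -24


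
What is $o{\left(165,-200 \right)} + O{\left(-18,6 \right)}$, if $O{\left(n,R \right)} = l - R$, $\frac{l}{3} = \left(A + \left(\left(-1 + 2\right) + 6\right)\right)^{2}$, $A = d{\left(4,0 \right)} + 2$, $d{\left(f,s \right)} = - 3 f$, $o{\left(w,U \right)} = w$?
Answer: $186$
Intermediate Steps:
$A = -10$ ($A = \left(-3\right) 4 + 2 = -12 + 2 = -10$)
$l = 27$ ($l = 3 \left(-10 + \left(\left(-1 + 2\right) + 6\right)\right)^{2} = 3 \left(-10 + \left(1 + 6\right)\right)^{2} = 3 \left(-10 + 7\right)^{2} = 3 \left(-3\right)^{2} = 3 \cdot 9 = 27$)
$O{\left(n,R \right)} = 27 - R$
$o{\left(165,-200 \right)} + O{\left(-18,6 \right)} = 165 + \left(27 - 6\right) = 165 + 21 = 186$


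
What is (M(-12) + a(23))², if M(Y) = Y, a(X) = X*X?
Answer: 267289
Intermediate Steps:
a(X) = X²
(M(-12) + a(23))² = (-12 + 23²)² = (-12 + 529)² = 517² = 267289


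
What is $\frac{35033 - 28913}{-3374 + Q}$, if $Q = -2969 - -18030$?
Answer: $\frac{6120}{11687} \approx 0.52366$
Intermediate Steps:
$Q = 15061$ ($Q = -2969 + 18030 = 15061$)
$\frac{35033 - 28913}{-3374 + Q} = \frac{35033 - 28913}{-3374 + 15061} = \frac{6120}{11687}$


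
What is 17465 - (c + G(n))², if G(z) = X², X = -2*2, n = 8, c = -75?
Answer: 13984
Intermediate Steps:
X = -4
G(z) = 16 (G(z) = (-4)² = 16)
17465 - (c + G(n))² = 17465 - (-75 + 16)² = 17465 - 1*(-59)² = 17465 - 1*3481 = 17465 - 3481 = 13984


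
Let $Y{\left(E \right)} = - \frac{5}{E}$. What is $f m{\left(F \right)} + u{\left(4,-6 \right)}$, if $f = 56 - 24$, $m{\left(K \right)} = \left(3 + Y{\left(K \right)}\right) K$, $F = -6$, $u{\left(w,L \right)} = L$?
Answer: $-742$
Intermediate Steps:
$m{\left(K \right)} = K \left(3 - \frac{5}{K}\right)$ ($m{\left(K \right)} = \left(3 - \frac{5}{K}\right) K = K \left(3 - \frac{5}{K}\right)$)
$f = 32$ ($f = 56 - 24 = 32$)
$f m{\left(F \right)} + u{\left(4,-6 \right)} = 32 \left(-5 + 3 \left(-6\right)\right) - 6 = 32 \left(-5 - 18\right) - 6 = 32 \left(-23\right) - 6 = -736 - 6 = -742$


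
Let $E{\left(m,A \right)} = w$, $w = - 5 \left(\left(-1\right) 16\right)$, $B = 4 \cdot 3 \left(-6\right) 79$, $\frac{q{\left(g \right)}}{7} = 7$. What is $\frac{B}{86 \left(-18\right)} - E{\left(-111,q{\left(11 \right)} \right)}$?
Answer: $- \frac{3282}{43} \approx -76.326$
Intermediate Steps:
$q{\left(g \right)} = 49$ ($q{\left(g \right)} = 7 \cdot 7 = 49$)
$B = -5688$ ($B = 12 \left(-6\right) 79 = \left(-72\right) 79 = -5688$)
$w = 80$ ($w = \left(-5\right) \left(-16\right) = 80$)
$E{\left(m,A \right)} = 80$
$\frac{B}{86 \left(-18\right)} - E{\left(-111,q{\left(11 \right)} \right)} = - \frac{5688}{86 \left(-18\right)} - 80 = - \frac{5688}{-1548} - 80 = \left(-5688\right) \left(- \frac{1}{1548}\right) - 80 = \frac{158}{43} - 80 = - \frac{3282}{43}$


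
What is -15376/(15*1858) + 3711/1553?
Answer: 39773321/21641055 ≈ 1.8379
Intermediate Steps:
-15376/(15*1858) + 3711/1553 = -15376/27870 + 3711*(1/1553) = -15376*1/27870 + 3711/1553 = -7688/13935 + 3711/1553 = 39773321/21641055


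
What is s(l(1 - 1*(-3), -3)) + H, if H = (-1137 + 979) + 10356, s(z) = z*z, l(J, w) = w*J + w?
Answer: 10423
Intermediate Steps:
l(J, w) = w + J*w (l(J, w) = J*w + w = w + J*w)
s(z) = z²
H = 10198 (H = -158 + 10356 = 10198)
s(l(1 - 1*(-3), -3)) + H = (-3*(1 + (1 - 1*(-3))))² + 10198 = (-3*(1 + (1 + 3)))² + 10198 = (-3*(1 + 4))² + 10198 = (-3*5)² + 10198 = (-15)² + 10198 = 225 + 10198 = 10423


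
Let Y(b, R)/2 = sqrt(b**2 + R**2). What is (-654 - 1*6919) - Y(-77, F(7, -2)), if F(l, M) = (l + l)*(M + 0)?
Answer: -7573 - 14*sqrt(137) ≈ -7736.9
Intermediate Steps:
F(l, M) = 2*M*l (F(l, M) = (2*l)*M = 2*M*l)
Y(b, R) = 2*sqrt(R**2 + b**2) (Y(b, R) = 2*sqrt(b**2 + R**2) = 2*sqrt(R**2 + b**2))
(-654 - 1*6919) - Y(-77, F(7, -2)) = (-654 - 1*6919) - 2*sqrt((2*(-2)*7)**2 + (-77)**2) = (-654 - 6919) - 2*sqrt((-28)**2 + 5929) = -7573 - 2*sqrt(784 + 5929) = -7573 - 2*sqrt(6713) = -7573 - 2*7*sqrt(137) = -7573 - 14*sqrt(137)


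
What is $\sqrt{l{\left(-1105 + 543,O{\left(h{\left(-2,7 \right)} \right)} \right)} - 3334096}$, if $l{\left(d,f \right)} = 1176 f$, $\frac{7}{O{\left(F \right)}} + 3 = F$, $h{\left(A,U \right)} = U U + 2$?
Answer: $\frac{i \sqrt{13335698}}{2} \approx 1825.9 i$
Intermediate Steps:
$h{\left(A,U \right)} = 2 + U^{2}$ ($h{\left(A,U \right)} = U^{2} + 2 = 2 + U^{2}$)
$O{\left(F \right)} = \frac{7}{-3 + F}$
$\sqrt{l{\left(-1105 + 543,O{\left(h{\left(-2,7 \right)} \right)} \right)} - 3334096} = \sqrt{1176 \frac{7}{-3 + \left(2 + 7^{2}\right)} - 3334096} = \sqrt{1176 \frac{7}{-3 + \left(2 + 49\right)} - 3334096} = \sqrt{1176 \frac{7}{-3 + 51} - 3334096} = \sqrt{1176 \cdot \frac{7}{48} - 3334096} = \sqrt{\frac{343}{2} - 3334096} = \sqrt{- \frac{6667849}{2}} = \frac{i \sqrt{13335698}}{2}$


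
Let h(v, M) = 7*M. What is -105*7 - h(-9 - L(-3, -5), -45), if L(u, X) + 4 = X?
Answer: -420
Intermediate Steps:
L(u, X) = -4 + X
-105*7 - h(-9 - L(-3, -5), -45) = -105*7 - 7*(-45) = -735 - 1*(-315) = -735 + 315 = -420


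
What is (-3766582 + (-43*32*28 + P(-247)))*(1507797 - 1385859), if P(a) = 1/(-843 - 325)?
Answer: -270968701918089/584 ≈ -4.6399e+11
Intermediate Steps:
P(a) = -1/1168 (P(a) = 1/(-1168) = -1/1168)
(-3766582 + (-43*32*28 + P(-247)))*(1507797 - 1385859) = (-3766582 + (-43*32*28 - 1/1168))*(1507797 - 1385859) = (-3766582 + (-1376*28 - 1/1168))*121938 = (-3766582 + (-38528 - 1/1168))*121938 = (-3766582 - 45000705/1168)*121938 = -4444368481/1168*121938 = -270968701918089/584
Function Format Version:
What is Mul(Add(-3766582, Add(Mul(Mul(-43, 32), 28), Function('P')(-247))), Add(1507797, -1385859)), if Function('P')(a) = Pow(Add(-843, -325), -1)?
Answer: Rational(-270968701918089, 584) ≈ -4.6399e+11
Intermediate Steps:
Function('P')(a) = Rational(-1, 1168) (Function('P')(a) = Pow(-1168, -1) = Rational(-1, 1168))
Mul(Add(-3766582, Add(Mul(Mul(-43, 32), 28), Function('P')(-247))), Add(1507797, -1385859)) = Mul(Add(-3766582, Add(Mul(Mul(-43, 32), 28), Rational(-1, 1168))), Add(1507797, -1385859)) = Mul(Add(-3766582, Add(Mul(-1376, 28), Rational(-1, 1168))), 121938) = Mul(Add(-3766582, Add(-38528, Rational(-1, 1168))), 121938) = Mul(Add(-3766582, Rational(-45000705, 1168)), 121938) = Mul(Rational(-4444368481, 1168), 121938) = Rational(-270968701918089, 584)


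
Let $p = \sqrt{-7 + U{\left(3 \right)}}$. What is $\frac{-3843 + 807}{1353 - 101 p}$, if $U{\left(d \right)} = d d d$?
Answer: $- \frac{4107708}{1626589} - \frac{613272 \sqrt{5}}{1626589} \approx -3.3684$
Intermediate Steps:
$U{\left(d \right)} = d^{3}$ ($U{\left(d \right)} = d^{2} d = d^{3}$)
$p = 2 \sqrt{5}$ ($p = \sqrt{-7 + 3^{3}} = \sqrt{-7 + 27} = \sqrt{20} = 2 \sqrt{5} \approx 4.4721$)
$\frac{-3843 + 807}{1353 - 101 p} = \frac{-3843 + 807}{1353 - 101 \cdot 2 \sqrt{5}} = - \frac{3036}{1353 - 202 \sqrt{5}}$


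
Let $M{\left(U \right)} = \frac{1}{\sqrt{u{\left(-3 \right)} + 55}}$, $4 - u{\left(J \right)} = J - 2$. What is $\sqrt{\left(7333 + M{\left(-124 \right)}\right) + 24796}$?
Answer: $\frac{\sqrt{514066}}{4} \approx 179.25$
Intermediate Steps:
$u{\left(J \right)} = 6 - J$ ($u{\left(J \right)} = 4 - \left(J - 2\right) = 4 - \left(-2 + J\right) = 6 - J$)
$M{\left(U \right)} = \frac{1}{8}$ ($M{\left(U \right)} = \frac{1}{\sqrt{\left(6 - -3\right) + 55}} = \frac{1}{\sqrt{\left(6 + 3\right) + 55}} = \frac{1}{\sqrt{9 + 55}} = \frac{1}{\sqrt{64}} = \frac{1}{8}$)
$\sqrt{\left(7333 + M{\left(-124 \right)}\right) + 24796} = \sqrt{\left(7333 + \frac{1}{8}\right) + 24796} = \sqrt{\frac{58665}{8} + 24796} = \sqrt{\frac{257033}{8}} = \frac{\sqrt{514066}}{4}$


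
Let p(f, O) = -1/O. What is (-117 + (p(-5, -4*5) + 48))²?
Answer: 1901641/400 ≈ 4754.1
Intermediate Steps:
(-117 + (p(-5, -4*5) + 48))² = (-117 + (-1/((-4*5)) + 48))² = (-117 + (-1/(-20) + 48))² = (-117 + (-1*(-1/20) + 48))² = (-117 + (1/20 + 48))² = (-117 + 961/20)² = (-1379/20)² = 1901641/400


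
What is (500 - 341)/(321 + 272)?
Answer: 159/593 ≈ 0.26813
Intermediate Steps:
(500 - 341)/(321 + 272) = 159/593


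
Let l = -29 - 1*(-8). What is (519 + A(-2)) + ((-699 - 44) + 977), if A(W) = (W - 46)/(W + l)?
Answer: 17367/23 ≈ 755.09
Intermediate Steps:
l = -21 (l = -29 + 8 = -21)
A(W) = (-46 + W)/(-21 + W) (A(W) = (W - 46)/(W - 21) = (-46 + W)/(-21 + W))
(519 + A(-2)) + ((-699 - 44) + 977) = (519 + (-46 - 2)/(-21 - 2)) + ((-699 - 44) + 977) = (519 - 48/(-23)) + (-743 + 977) = (519 - 1/23*(-48)) + 234 = (519 + 48/23) + 234 = 11985/23 + 234 = 17367/23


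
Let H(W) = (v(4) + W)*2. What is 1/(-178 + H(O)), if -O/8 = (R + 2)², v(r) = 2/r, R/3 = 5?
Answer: -1/4801 ≈ -0.00020829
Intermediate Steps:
R = 15 (R = 3*5 = 15)
O = -2312 (O = -8*(15 + 2)² = -8*17² = -8*289 = -2312)
H(W) = 1 + 2*W (H(W) = (2/4 + W)*2 = (2*(¼) + W)*2 = (½ + W)*2 = 1 + 2*W)
1/(-178 + H(O)) = 1/(-178 + (1 + 2*(-2312))) = 1/(-178 + (1 - 4624)) = 1/(-178 - 4623) = 1/(-4801) = -1/4801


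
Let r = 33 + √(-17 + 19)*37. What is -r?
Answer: -33 - 37*√2 ≈ -85.326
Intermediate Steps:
r = 33 + 37*√2 (r = 33 + √2*37 = 33 + 37*√2 ≈ 85.326)
-r = -(33 + 37*√2) = -33 - 37*√2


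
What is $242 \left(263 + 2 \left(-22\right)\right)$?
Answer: $52998$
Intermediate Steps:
$242 \left(263 + 2 \left(-22\right)\right) = 242 \left(263 - 44\right) = 242 \cdot 219 = 52998$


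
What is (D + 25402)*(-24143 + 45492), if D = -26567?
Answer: -24871585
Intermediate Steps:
(D + 25402)*(-24143 + 45492) = (-26567 + 25402)*(-24143 + 45492) = -1165*21349 = -24871585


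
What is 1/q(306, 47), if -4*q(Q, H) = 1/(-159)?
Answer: 636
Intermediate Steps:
q(Q, H) = 1/636 (q(Q, H) = -¼/(-159) = -¼*(-1/159) = 1/636)
1/q(306, 47) = 1/(1/636) = 636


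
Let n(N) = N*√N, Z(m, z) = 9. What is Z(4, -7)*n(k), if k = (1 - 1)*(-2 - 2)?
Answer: 0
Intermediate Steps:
k = 0 (k = 0*(-4) = 0)
n(N) = N^(3/2)
Z(4, -7)*n(k) = 9*0^(3/2) = 9*0 = 0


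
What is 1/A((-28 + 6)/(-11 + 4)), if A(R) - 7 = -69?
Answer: -1/62 ≈ -0.016129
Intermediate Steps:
A(R) = -62 (A(R) = 7 - 69 = -62)
1/A((-28 + 6)/(-11 + 4)) = 1/(-62) = -1/62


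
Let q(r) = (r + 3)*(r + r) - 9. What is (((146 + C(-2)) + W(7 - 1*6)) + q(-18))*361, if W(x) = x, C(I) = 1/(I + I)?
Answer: 978671/4 ≈ 2.4467e+5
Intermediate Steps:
C(I) = 1/(2*I)
q(r) = -9 + 2*r*(3 + r) (q(r) = (3 + r)*(2*r) - 9 = 2*r*(3 + r) - 9 = -9 + 2*r*(3 + r))
(((146 + C(-2)) + W(7 - 1*6)) + q(-18))*361 = (((146 + (½)/(-2)) + (7 - 1*6)) + (-9 + 2*(-18)² + 6*(-18)))*361 = (((146 + (½)*(-½)) + (7 - 6)) + (-9 + 2*324 - 108))*361 = (((146 - ¼) + 1) + (-9 + 648 - 108))*361 = ((583/4 + 1) + 531)*361 = (587/4 + 531)*361 = (2711/4)*361 = 978671/4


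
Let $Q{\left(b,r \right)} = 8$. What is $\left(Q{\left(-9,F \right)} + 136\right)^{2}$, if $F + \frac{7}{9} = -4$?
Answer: $20736$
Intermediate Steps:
$F = - \frac{43}{9}$ ($F = - \frac{7}{9} - 4 = - \frac{43}{9} \approx -4.7778$)
$\left(Q{\left(-9,F \right)} + 136\right)^{2} = \left(8 + 136\right)^{2} = 144^{2} = 20736$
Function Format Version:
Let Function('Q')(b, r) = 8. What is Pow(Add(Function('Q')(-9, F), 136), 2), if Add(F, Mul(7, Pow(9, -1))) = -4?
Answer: 20736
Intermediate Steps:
F = Rational(-43, 9) (F = Add(Rational(-7, 9), -4) = Rational(-43, 9) ≈ -4.7778)
Pow(Add(Function('Q')(-9, F), 136), 2) = Pow(Add(8, 136), 2) = Pow(144, 2) = 20736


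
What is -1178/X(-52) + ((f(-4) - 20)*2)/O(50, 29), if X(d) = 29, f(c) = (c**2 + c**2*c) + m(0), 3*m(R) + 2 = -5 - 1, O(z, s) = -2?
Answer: 2614/87 ≈ 30.046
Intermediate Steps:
m(R) = -8/3 (m(R) = -2/3 + (-5 - 1)/3 = -2/3 + (1/3)*(-6) = -2/3 - 2 = -8/3)
f(c) = -8/3 + c**2 + c**3 (f(c) = (c**2 + c**2*c) - 8/3 = (c**2 + c**3) - 8/3 = -8/3 + c**2 + c**3)
-1178/X(-52) + ((f(-4) - 20)*2)/O(50, 29) = -1178/29 + (((-8/3 + (-4)**2 + (-4)**3) - 20)*2)/(-2) = -1178*1/29 + (((-8/3 + 16 - 64) - 20)*2)*(-1/2) = -1178/29 + ((-152/3 - 20)*2)*(-1/2) = -1178/29 - 212/3*2*(-1/2) = -1178/29 - 424/3*(-1/2) = -1178/29 + 212/3 = 2614/87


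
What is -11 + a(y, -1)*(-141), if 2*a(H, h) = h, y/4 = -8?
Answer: 119/2 ≈ 59.500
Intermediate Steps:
y = -32 (y = 4*(-8) = -32)
a(H, h) = h/2
-11 + a(y, -1)*(-141) = -11 + ((½)*(-1))*(-141) = -11 - ½*(-141) = -11 + 141/2 = 119/2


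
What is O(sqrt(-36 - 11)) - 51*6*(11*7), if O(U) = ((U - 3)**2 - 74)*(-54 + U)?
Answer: -17232 + 212*I*sqrt(47) ≈ -17232.0 + 1453.4*I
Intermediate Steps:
O(U) = (-74 + (-3 + U)**2)*(-54 + U) (O(U) = ((-3 + U)**2 - 74)*(-54 + U) = (-74 + (-3 + U)**2)*(-54 + U))
O(sqrt(-36 - 11)) - 51*6*(11*7) = (3510 + (sqrt(-36 - 11))**3 - 60*(sqrt(-36 - 11))**2 + 259*sqrt(-36 - 11)) - 51*6*(11*7) = (3510 + (sqrt(-47))**3 - 60*(sqrt(-47))**2 + 259*sqrt(-47)) - 51*6*77 = (3510 + (I*sqrt(47))**3 - 60*(I*sqrt(47))**2 + 259*(I*sqrt(47))) - 51*462 = (3510 - 47*I*sqrt(47) - 60*(-47) + 259*I*sqrt(47)) - 1*23562 = (3510 - 47*I*sqrt(47) + 2820 + 259*I*sqrt(47)) - 23562 = (6330 + 212*I*sqrt(47)) - 23562 = -17232 + 212*I*sqrt(47)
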